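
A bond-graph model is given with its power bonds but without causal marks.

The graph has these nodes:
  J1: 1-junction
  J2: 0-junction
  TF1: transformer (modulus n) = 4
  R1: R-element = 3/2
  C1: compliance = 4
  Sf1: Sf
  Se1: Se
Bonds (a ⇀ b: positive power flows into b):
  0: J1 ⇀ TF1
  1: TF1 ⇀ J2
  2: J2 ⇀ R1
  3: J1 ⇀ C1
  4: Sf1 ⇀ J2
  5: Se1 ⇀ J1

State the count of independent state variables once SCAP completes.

bond 4 |Sf1  (Sf1 fixes flow; stroke at Sf1)
bond 5 |J1  (source Se1 imposes e)
bond 3 |J1  (prefer integral on C1)
bond 0 |TF1  (only one flow-in slot at J1)
bond 1 |J2  (through TF1, causality passes straight; one stroke at TF1)
bond 2 |R1  (J2 effort already set via bond 1)

1  (C1 all integral)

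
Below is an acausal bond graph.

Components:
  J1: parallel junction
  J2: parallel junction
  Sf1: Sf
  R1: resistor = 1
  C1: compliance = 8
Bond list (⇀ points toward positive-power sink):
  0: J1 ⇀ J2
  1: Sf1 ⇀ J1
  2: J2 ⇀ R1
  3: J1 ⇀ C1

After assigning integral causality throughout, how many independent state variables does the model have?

1  (C1 all integral)

bond 1 →Sf1  (Sf1 (Sf) sets flow on bond)
bond 3 →J1  (C1 outputs effort q/C1)
bond 0 →J2  (common-e at J1 fixed by 3)
bond 2 →R1  (J2: bond 0 brought effort, rest push out)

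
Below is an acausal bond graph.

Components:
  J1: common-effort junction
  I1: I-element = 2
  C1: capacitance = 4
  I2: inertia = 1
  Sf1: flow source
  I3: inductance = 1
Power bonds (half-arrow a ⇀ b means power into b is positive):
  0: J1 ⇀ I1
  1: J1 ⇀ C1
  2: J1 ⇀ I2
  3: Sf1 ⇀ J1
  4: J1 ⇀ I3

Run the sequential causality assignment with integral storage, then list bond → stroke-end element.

b0 stroke at I1
b1 stroke at J1
b2 stroke at I2
b3 stroke at Sf1
b4 stroke at I3

#3 stroke→Sf1  (Sf1 fixes flow; stroke at Sf1)
#0 stroke→I1  (I1: I, integral causality)
#1 stroke→J1  (C1 outputs effort q/C1)
#2 stroke→I2  (0-jn J1 has e-setter on 1)
#4 stroke→I3  (0-jn J1 has e-setter on 1)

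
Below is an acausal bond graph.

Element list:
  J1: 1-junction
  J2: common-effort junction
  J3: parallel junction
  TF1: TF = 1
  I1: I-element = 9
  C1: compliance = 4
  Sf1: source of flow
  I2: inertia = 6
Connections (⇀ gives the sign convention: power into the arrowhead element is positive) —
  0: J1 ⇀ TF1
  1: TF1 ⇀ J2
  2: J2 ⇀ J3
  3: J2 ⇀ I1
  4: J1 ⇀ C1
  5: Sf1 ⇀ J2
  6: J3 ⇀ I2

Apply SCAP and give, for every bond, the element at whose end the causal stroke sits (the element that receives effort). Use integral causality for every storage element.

β5 |Sf1  (Sf1: flow source, stroke at near end)
β3 |I1  (prefer integral on I1)
β4 |J1  (C1: C, integral causality)
β0 |TF1  (closing 1-jn rule on J1)
β1 |J2  (through TF1, causality passes straight; one stroke at TF1)
β2 |J3  (J2 effort already set via bond 1)
β6 |I2  (0-jn J3 has e-setter on 2)

#0 stroke at TF1
#1 stroke at J2
#2 stroke at J3
#3 stroke at I1
#4 stroke at J1
#5 stroke at Sf1
#6 stroke at I2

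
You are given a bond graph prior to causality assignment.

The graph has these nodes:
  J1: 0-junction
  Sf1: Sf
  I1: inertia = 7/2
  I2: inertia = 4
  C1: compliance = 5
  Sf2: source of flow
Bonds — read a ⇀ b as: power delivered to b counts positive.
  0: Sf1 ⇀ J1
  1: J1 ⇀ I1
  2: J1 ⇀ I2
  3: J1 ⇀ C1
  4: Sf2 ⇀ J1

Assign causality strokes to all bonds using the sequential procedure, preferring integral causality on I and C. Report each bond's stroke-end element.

bond 0 stroke at Sf1  (source Sf1 imposes f)
bond 4 stroke at Sf2  (Sf2 (Sf) sets flow on bond)
bond 1 stroke at I1  (I1: I, integral causality)
bond 2 stroke at I2  (I2 outputs flow p/I2)
bond 3 stroke at J1  (only one effort-in slot at J1)

#0 →Sf1
#1 →I1
#2 →I2
#3 →J1
#4 →Sf2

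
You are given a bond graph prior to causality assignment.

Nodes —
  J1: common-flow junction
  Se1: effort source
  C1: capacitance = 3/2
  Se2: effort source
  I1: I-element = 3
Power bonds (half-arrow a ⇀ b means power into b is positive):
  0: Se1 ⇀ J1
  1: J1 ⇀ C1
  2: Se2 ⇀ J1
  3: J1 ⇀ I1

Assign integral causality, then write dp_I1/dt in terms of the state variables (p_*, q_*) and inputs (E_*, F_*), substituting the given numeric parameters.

b0 stroke at J1  (Se1 fixes effort; stroke away)
b2 stroke at J1  (Se2 (Se) sets effort on bond)
b1 stroke at J1  (C1: C, integral causality)
b3 stroke at I1  (J1 needs exactly one f-in)

dp_I1/dt = E_Se1 + E_Se2 - 2*q_C1/3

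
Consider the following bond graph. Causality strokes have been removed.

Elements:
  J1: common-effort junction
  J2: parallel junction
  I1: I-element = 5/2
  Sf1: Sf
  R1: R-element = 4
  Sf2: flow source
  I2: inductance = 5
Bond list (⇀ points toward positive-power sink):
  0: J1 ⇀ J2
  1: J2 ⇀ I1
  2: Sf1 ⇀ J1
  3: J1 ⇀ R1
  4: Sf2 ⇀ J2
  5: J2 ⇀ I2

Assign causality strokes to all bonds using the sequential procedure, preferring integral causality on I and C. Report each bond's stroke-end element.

#2 stroke at Sf1  (Sf1 fixes flow; stroke at Sf1)
#4 stroke at Sf2  (source Sf2 imposes f)
#1 stroke at I1  (I1 integral (f out))
#5 stroke at I2  (I2: I, integral causality)
#0 stroke at J2  (only one effort-in slot at J2)
#3 stroke at J1  (J1: last free bond brings effort in)

β0 |J2
β1 |I1
β2 |Sf1
β3 |J1
β4 |Sf2
β5 |I2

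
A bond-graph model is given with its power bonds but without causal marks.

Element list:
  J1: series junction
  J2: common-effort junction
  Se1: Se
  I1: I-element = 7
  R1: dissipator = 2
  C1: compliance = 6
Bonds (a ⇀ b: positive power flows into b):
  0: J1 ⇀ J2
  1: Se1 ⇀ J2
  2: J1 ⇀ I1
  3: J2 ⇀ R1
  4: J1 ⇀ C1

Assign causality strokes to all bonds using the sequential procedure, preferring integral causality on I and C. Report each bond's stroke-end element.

β1 stroke at J2  (Se1 fixes effort; stroke away)
β0 stroke at J1  (J2: bond 1 brought effort, rest push out)
β3 stroke at R1  (J2: bond 1 brought effort, rest push out)
β2 stroke at I1  (I1 integral (f out))
β4 stroke at J1  (J1 flow already set via bond 2)

#0 stroke→J1
#1 stroke→J2
#2 stroke→I1
#3 stroke→R1
#4 stroke→J1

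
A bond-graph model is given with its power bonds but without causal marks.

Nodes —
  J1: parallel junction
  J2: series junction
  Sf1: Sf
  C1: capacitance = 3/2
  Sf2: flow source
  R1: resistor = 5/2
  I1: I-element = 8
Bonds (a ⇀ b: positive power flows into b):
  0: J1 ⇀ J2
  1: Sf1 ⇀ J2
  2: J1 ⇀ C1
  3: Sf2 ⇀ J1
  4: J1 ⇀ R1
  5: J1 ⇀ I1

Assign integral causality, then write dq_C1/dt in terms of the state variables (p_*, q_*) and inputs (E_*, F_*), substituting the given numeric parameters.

dq_C1/dt = -F_Sf1 + F_Sf2 - p_I1/8 - 4*q_C1/15

#1 |Sf1  (Sf1 fixes flow; stroke at Sf1)
#3 |Sf2  (Sf2: flow source, stroke at near end)
#0 |J2  (1-jn J2 has f-setter on 1)
#2 |J1  (C1 outputs effort q/C1)
#4 |R1  (common-e at J1 fixed by 2)
#5 |I1  (J1 effort already set via bond 2)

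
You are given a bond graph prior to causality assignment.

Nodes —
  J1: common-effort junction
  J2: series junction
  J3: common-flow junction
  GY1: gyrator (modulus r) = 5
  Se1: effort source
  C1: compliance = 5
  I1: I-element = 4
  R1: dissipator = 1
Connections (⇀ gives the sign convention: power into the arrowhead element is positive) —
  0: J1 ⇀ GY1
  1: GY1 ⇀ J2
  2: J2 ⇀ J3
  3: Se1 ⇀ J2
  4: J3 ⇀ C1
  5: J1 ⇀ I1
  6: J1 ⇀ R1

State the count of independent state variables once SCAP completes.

#3 stroke→J2  (Se1: effort source, stroke at far end)
#4 stroke→J3  (C1 integral (e out))
#2 stroke→J2  (only one flow-in slot at J3)
#1 stroke→GY1  (closing 1-jn rule on J2)
#0 stroke→GY1  (GY1 both-in/both-out from 1)
#5 stroke→I1  (I1 outputs flow p/I1)
#6 stroke→J1  (J1: last free bond brings effort in)

2  (C1, I1 all integral)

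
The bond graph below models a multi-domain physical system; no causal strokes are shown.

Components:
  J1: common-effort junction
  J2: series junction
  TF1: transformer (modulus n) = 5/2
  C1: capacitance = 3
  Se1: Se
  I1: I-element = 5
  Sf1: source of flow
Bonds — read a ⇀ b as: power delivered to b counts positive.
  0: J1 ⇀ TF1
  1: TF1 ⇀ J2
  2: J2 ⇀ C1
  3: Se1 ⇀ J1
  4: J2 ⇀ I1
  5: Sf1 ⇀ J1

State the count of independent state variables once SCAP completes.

2  (C1, I1 all integral)

bond 3 stroke at J1  (source Se1 imposes e)
bond 5 stroke at Sf1  (Sf1 (Sf) sets flow on bond)
bond 0 stroke at TF1  (0-jn J1 has e-setter on 3)
bond 1 stroke at J2  (TF1 one-in-one-out from 0)
bond 2 stroke at J2  (C1: C, integral causality)
bond 4 stroke at I1  (only one flow-in slot at J2)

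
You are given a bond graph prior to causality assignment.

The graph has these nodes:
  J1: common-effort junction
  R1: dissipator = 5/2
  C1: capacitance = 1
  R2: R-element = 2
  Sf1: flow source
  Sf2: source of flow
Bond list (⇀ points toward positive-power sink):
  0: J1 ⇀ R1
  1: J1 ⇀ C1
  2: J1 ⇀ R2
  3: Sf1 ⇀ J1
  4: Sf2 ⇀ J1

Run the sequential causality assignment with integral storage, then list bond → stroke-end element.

bond 0 |R1
bond 1 |J1
bond 2 |R2
bond 3 |Sf1
bond 4 |Sf2

b3 |Sf1  (source Sf1 imposes f)
b4 |Sf2  (Sf2: flow source, stroke at near end)
b1 |J1  (prefer integral on C1)
b0 |R1  (J1: bond 1 brought effort, rest push out)
b2 |R2  (J1: bond 1 brought effort, rest push out)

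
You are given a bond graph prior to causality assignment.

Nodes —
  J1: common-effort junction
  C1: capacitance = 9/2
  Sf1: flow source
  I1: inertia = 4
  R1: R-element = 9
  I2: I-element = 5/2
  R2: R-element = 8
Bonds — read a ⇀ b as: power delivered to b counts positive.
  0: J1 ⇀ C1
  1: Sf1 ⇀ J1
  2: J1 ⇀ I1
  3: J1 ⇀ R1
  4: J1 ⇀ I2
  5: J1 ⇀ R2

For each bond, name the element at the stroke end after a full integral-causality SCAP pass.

bond 1 →Sf1  (Sf1: flow source, stroke at near end)
bond 0 →J1  (prefer integral on C1)
bond 2 →I1  (0-jn J1 has e-setter on 0)
bond 3 →R1  (0-jn J1 has e-setter on 0)
bond 4 →I2  (J1: bond 0 brought effort, rest push out)
bond 5 →R2  (J1 effort already set via bond 0)

#0 →J1
#1 →Sf1
#2 →I1
#3 →R1
#4 →I2
#5 →R2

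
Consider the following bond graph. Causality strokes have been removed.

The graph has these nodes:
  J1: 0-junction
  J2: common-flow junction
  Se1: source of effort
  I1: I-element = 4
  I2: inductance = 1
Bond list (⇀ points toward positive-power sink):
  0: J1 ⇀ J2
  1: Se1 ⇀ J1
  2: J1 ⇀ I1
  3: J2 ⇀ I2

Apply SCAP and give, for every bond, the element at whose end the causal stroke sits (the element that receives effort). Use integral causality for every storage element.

β1 stroke at J1  (Se1 (Se) sets effort on bond)
β0 stroke at J2  (0-jn J1 has e-setter on 1)
β2 stroke at I1  (common-e at J1 fixed by 1)
β3 stroke at I2  (J2 needs exactly one f-in)

β0 |J2
β1 |J1
β2 |I1
β3 |I2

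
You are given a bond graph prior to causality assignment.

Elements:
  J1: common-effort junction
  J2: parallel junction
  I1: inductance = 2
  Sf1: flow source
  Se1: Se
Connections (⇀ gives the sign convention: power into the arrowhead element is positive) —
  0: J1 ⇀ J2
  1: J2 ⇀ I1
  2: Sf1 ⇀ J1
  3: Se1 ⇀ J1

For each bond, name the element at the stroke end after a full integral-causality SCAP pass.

β2 stroke at Sf1  (source Sf1 imposes f)
β3 stroke at J1  (Se1 fixes effort; stroke away)
β0 stroke at J2  (J1 effort already set via bond 3)
β1 stroke at I1  (J2: bond 0 brought effort, rest push out)

b0 stroke→J2
b1 stroke→I1
b2 stroke→Sf1
b3 stroke→J1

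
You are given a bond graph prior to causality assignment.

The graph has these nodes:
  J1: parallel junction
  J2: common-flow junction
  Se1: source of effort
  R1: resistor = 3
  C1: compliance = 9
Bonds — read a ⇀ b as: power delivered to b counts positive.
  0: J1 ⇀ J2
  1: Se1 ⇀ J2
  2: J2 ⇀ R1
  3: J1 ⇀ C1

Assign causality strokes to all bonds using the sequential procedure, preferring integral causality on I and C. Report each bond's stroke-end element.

b0 stroke at J2
b1 stroke at J2
b2 stroke at R1
b3 stroke at J1

#1 →J2  (Se1: effort source, stroke at far end)
#3 →J1  (C1: C, integral causality)
#0 →J2  (common-e at J1 fixed by 3)
#2 →R1  (J2 needs exactly one f-in)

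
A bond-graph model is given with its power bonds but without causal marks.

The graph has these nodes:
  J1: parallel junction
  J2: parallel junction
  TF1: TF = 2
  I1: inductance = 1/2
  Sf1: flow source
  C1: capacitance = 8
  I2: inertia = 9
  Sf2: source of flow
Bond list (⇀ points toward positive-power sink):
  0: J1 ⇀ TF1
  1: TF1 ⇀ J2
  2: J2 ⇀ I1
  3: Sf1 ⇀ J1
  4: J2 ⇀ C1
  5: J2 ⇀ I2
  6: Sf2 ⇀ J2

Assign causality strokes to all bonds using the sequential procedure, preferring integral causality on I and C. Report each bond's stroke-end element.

β3 →Sf1  (Sf1 fixes flow; stroke at Sf1)
β6 →Sf2  (source Sf2 imposes f)
β0 →J1  (J1 needs exactly one e-in)
β1 →TF1  (TF TF1: opposite of bond 0)
β2 →I1  (prefer integral on I1)
β4 →J2  (C1 outputs effort q/C1)
β5 →I2  (J2: bond 4 brought effort, rest push out)

β0 stroke→J1
β1 stroke→TF1
β2 stroke→I1
β3 stroke→Sf1
β4 stroke→J2
β5 stroke→I2
β6 stroke→Sf2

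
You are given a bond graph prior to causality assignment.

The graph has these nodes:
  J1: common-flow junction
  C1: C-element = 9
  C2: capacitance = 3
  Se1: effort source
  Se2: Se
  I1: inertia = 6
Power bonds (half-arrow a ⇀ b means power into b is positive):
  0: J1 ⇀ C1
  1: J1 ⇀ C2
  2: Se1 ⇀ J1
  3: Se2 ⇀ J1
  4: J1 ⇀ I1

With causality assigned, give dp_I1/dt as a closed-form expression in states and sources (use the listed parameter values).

#2 stroke at J1  (Se1 fixes effort; stroke away)
#3 stroke at J1  (Se2 fixes effort; stroke away)
#0 stroke at J1  (C1 integral (e out))
#1 stroke at J1  (C2 outputs effort q/C2)
#4 stroke at I1  (only one flow-in slot at J1)

dp_I1/dt = E_Se1 + E_Se2 - q_C1/9 - q_C2/3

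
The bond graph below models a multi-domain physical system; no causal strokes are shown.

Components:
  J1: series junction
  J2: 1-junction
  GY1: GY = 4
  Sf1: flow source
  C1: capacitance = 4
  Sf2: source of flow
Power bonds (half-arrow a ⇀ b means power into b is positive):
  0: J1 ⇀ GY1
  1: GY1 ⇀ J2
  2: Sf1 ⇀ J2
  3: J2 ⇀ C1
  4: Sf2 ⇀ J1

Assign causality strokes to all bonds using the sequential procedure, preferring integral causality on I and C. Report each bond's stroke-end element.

#2 stroke→Sf1  (Sf1: flow source, stroke at near end)
#4 stroke→Sf2  (Sf2 (Sf) sets flow on bond)
#0 stroke→J1  (1-jn J1 has f-setter on 4)
#1 stroke→J2  (common-f at J2 fixed by 2)
#3 stroke→J2  (common-f at J2 fixed by 2)

bond 0 stroke→J1
bond 1 stroke→J2
bond 2 stroke→Sf1
bond 3 stroke→J2
bond 4 stroke→Sf2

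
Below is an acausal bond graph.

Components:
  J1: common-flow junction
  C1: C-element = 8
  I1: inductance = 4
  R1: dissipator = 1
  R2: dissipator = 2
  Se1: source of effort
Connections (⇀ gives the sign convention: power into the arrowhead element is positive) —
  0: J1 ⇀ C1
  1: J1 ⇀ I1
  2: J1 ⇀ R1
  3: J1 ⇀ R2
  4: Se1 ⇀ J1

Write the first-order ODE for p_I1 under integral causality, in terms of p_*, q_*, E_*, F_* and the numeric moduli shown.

#4 stroke at J1  (Se1 fixes effort; stroke away)
#0 stroke at J1  (C1: C, integral causality)
#1 stroke at I1  (I1: I, integral causality)
#2 stroke at J1  (1-jn J1 has f-setter on 1)
#3 stroke at J1  (J1 flow already set via bond 1)

dp_I1/dt = E_Se1 - 3*p_I1/4 - q_C1/8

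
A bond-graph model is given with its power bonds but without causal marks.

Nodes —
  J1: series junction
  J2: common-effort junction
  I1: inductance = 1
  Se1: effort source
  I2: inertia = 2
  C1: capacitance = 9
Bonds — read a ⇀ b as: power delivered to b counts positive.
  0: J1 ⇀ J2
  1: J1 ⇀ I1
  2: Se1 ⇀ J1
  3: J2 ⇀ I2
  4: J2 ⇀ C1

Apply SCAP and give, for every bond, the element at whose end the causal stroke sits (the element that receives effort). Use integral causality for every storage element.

bond 2 →J1  (Se1 fixes effort; stroke away)
bond 1 →I1  (I1: I, integral causality)
bond 0 →J1  (1-jn J1 has f-setter on 1)
bond 3 →I2  (I2 outputs flow p/I2)
bond 4 →J2  (closing 0-jn rule on J2)

b0 |J1
b1 |I1
b2 |J1
b3 |I2
b4 |J2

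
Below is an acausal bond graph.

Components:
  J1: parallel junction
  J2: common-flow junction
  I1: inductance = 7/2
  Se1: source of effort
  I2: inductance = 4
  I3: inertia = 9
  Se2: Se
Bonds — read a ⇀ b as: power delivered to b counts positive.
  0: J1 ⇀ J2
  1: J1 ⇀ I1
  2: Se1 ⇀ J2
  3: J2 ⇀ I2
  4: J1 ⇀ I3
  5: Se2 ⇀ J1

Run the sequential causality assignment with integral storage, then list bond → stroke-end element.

#2 |J2  (Se1: effort source, stroke at far end)
#5 |J1  (Se2 fixes effort; stroke away)
#0 |J2  (common-e at J1 fixed by 5)
#1 |I1  (J1 effort already set via bond 5)
#4 |I3  (common-e at J1 fixed by 5)
#3 |I2  (only one flow-in slot at J2)

b0 |J2
b1 |I1
b2 |J2
b3 |I2
b4 |I3
b5 |J1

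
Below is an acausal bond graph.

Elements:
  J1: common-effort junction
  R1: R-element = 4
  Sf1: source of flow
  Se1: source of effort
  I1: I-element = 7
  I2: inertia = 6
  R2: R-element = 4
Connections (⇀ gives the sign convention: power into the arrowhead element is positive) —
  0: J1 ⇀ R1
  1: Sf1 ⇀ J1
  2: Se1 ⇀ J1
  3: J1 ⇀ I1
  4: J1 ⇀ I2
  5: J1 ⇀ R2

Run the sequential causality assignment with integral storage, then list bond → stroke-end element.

#1 stroke→Sf1  (Sf1: flow source, stroke at near end)
#2 stroke→J1  (Se1: effort source, stroke at far end)
#0 stroke→R1  (J1 effort already set via bond 2)
#3 stroke→I1  (J1: bond 2 brought effort, rest push out)
#4 stroke→I2  (J1 effort already set via bond 2)
#5 stroke→R2  (common-e at J1 fixed by 2)

#0 →R1
#1 →Sf1
#2 →J1
#3 →I1
#4 →I2
#5 →R2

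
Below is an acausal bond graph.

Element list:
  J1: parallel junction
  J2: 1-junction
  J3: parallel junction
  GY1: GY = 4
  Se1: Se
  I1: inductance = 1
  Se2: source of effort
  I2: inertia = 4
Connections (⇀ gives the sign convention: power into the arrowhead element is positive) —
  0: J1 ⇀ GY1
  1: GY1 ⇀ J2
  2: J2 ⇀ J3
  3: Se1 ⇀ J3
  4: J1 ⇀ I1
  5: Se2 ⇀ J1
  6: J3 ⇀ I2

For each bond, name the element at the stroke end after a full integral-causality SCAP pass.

b3 |J3  (Se1 fixes effort; stroke away)
b5 |J1  (source Se2 imposes e)
b0 |GY1  (common-e at J1 fixed by 5)
b4 |I1  (0-jn J1 has e-setter on 5)
b2 |J2  (0-jn J3 has e-setter on 3)
b6 |I2  (0-jn J3 has e-setter on 3)
b1 |GY1  (GY GY1: same side as bond 0)

bond 0 stroke→GY1
bond 1 stroke→GY1
bond 2 stroke→J2
bond 3 stroke→J3
bond 4 stroke→I1
bond 5 stroke→J1
bond 6 stroke→I2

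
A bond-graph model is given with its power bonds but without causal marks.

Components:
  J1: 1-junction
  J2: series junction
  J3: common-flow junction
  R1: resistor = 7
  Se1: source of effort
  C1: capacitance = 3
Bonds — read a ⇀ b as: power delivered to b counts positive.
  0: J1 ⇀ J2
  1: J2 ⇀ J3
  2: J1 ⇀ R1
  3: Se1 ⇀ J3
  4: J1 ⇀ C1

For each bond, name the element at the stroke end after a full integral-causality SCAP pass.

#0 stroke at J1
#1 stroke at J2
#2 stroke at R1
#3 stroke at J3
#4 stroke at J1

β3 stroke at J3  (Se1 (Se) sets effort on bond)
β1 stroke at J2  (only one flow-in slot at J3)
β0 stroke at J1  (only one flow-in slot at J2)
β4 stroke at J1  (C1 integral (e out))
β2 stroke at R1  (J1: last free bond brings flow in)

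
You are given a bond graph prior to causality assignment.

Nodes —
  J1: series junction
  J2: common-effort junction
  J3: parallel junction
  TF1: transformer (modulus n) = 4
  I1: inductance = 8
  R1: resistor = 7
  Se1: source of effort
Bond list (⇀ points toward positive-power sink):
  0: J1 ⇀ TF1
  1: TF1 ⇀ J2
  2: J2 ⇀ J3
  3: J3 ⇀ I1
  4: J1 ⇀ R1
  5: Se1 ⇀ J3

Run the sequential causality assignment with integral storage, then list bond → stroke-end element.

b0 stroke→J1
b1 stroke→TF1
b2 stroke→J2
b3 stroke→I1
b4 stroke→R1
b5 stroke→J3

#5 stroke→J3  (Se1 fixes effort; stroke away)
#2 stroke→J2  (J3: bond 5 brought effort, rest push out)
#3 stroke→I1  (common-e at J3 fixed by 5)
#1 stroke→TF1  (common-e at J2 fixed by 2)
#0 stroke→J1  (TF1 one-in-one-out from 1)
#4 stroke→R1  (J1 needs exactly one f-in)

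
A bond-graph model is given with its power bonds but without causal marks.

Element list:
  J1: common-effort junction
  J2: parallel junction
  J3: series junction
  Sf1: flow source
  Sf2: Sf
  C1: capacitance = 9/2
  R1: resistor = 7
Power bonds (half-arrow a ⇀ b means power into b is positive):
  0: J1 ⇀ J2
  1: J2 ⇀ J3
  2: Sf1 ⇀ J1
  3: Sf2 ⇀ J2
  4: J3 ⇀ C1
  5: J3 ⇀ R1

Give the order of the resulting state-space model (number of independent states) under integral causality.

1  (C1 all integral)

#2 stroke→Sf1  (Sf1: flow source, stroke at near end)
#3 stroke→Sf2  (Sf2 (Sf) sets flow on bond)
#0 stroke→J1  (closing 0-jn rule on J1)
#1 stroke→J2  (J2 needs exactly one e-in)
#4 stroke→J3  (J3: bond 1 brought flow, rest push out)
#5 stroke→J3  (1-jn J3 has f-setter on 1)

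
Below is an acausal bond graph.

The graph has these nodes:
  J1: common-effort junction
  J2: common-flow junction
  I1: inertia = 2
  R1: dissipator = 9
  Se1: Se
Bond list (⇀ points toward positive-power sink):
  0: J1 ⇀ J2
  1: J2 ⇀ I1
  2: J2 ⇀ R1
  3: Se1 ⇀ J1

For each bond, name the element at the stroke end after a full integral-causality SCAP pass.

bond 0 stroke at J2
bond 1 stroke at I1
bond 2 stroke at J2
bond 3 stroke at J1

β3 →J1  (source Se1 imposes e)
β0 →J2  (J1 effort already set via bond 3)
β1 →I1  (prefer integral on I1)
β2 →J2  (1-jn J2 has f-setter on 1)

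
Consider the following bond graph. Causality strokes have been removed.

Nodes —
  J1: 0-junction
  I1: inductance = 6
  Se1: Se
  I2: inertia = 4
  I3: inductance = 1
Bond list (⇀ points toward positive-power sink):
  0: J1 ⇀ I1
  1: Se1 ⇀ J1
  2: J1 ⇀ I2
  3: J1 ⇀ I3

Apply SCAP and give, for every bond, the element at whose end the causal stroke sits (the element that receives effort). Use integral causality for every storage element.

#0 →I1
#1 →J1
#2 →I2
#3 →I3

#1 stroke→J1  (Se1: effort source, stroke at far end)
#0 stroke→I1  (J1 effort already set via bond 1)
#2 stroke→I2  (common-e at J1 fixed by 1)
#3 stroke→I3  (0-jn J1 has e-setter on 1)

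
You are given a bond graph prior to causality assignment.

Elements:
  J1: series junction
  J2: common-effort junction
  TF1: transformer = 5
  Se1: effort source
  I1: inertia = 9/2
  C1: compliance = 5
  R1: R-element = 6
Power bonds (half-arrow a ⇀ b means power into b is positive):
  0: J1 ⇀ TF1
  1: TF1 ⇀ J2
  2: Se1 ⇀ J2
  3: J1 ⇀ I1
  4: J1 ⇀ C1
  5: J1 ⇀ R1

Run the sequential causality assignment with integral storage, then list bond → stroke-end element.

#2 →J2  (Se1 fixes effort; stroke away)
#1 →TF1  (0-jn J2 has e-setter on 2)
#0 →J1  (through TF1, causality passes straight; one stroke at TF1)
#3 →I1  (prefer integral on I1)
#4 →J1  (1-jn J1 has f-setter on 3)
#5 →J1  (1-jn J1 has f-setter on 3)

bond 0 →J1
bond 1 →TF1
bond 2 →J2
bond 3 →I1
bond 4 →J1
bond 5 →J1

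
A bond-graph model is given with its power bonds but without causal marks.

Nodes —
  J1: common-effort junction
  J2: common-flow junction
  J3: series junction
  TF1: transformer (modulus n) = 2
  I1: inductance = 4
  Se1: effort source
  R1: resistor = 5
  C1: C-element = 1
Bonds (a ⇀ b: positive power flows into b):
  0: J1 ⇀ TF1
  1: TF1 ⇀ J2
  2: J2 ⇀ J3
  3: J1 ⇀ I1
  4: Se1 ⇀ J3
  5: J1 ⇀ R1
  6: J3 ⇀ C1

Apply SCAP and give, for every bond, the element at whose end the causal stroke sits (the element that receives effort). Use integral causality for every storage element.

bond 4 stroke→J3  (Se1: effort source, stroke at far end)
bond 3 stroke→I1  (I1 integral (f out))
bond 6 stroke→J3  (C1: C, integral causality)
bond 2 stroke→J2  (J3: last free bond brings flow in)
bond 1 stroke→TF1  (J2: last free bond brings flow in)
bond 0 stroke→J1  (through TF1, causality passes straight; one stroke at TF1)
bond 5 stroke→R1  (0-jn J1 has e-setter on 0)

β0 stroke at J1
β1 stroke at TF1
β2 stroke at J2
β3 stroke at I1
β4 stroke at J3
β5 stroke at R1
β6 stroke at J3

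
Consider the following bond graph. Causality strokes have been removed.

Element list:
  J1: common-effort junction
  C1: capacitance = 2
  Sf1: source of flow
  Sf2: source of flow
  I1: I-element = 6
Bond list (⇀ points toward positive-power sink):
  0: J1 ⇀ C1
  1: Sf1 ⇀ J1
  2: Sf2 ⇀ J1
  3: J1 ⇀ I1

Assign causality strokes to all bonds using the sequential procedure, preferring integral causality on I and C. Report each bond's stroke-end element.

β0 |J1
β1 |Sf1
β2 |Sf2
β3 |I1

b1 |Sf1  (Sf1: flow source, stroke at near end)
b2 |Sf2  (source Sf2 imposes f)
b0 |J1  (C1: C, integral causality)
b3 |I1  (0-jn J1 has e-setter on 0)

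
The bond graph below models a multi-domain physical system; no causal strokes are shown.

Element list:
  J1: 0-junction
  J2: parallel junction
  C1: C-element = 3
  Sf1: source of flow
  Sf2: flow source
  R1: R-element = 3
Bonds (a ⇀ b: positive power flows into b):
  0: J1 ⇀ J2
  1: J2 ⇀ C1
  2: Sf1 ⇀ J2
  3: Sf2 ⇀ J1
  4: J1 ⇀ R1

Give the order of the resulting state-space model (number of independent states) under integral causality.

β2 |Sf1  (Sf1: flow source, stroke at near end)
β3 |Sf2  (Sf2 fixes flow; stroke at Sf2)
β1 |J2  (C1 outputs effort q/C1)
β0 |J1  (0-jn J2 has e-setter on 1)
β4 |R1  (common-e at J1 fixed by 0)

1  (C1 all integral)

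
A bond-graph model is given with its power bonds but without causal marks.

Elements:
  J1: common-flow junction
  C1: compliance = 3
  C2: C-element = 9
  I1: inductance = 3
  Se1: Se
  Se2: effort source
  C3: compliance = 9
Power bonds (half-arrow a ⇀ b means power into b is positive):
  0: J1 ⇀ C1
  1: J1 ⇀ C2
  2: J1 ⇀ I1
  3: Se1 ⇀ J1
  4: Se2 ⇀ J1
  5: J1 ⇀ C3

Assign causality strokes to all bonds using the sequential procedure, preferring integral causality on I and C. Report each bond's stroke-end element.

β3 stroke at J1  (Se1: effort source, stroke at far end)
β4 stroke at J1  (Se2 (Se) sets effort on bond)
β0 stroke at J1  (C1 integral (e out))
β1 stroke at J1  (prefer integral on C2)
β2 stroke at I1  (I1 integral (f out))
β5 stroke at J1  (J1 flow already set via bond 2)

β0 stroke at J1
β1 stroke at J1
β2 stroke at I1
β3 stroke at J1
β4 stroke at J1
β5 stroke at J1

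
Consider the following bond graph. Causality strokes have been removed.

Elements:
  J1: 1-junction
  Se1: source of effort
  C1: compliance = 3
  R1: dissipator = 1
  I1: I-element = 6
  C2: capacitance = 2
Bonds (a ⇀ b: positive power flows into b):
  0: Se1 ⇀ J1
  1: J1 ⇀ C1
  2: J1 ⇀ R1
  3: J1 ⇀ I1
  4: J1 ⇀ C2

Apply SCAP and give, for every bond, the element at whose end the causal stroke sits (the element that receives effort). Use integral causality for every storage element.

#0 stroke at J1  (source Se1 imposes e)
#1 stroke at J1  (prefer integral on C1)
#3 stroke at I1  (I1 outputs flow p/I1)
#2 stroke at J1  (J1 flow already set via bond 3)
#4 stroke at J1  (1-jn J1 has f-setter on 3)

#0 →J1
#1 →J1
#2 →J1
#3 →I1
#4 →J1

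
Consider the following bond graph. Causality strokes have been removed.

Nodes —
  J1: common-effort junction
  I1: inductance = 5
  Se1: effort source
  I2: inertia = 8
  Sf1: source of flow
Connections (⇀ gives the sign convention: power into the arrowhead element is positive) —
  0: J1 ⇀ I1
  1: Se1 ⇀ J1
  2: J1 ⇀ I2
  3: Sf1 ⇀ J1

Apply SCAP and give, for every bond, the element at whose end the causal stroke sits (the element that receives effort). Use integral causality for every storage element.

bond 0 |I1
bond 1 |J1
bond 2 |I2
bond 3 |Sf1

bond 1 →J1  (source Se1 imposes e)
bond 3 →Sf1  (source Sf1 imposes f)
bond 0 →I1  (common-e at J1 fixed by 1)
bond 2 →I2  (J1 effort already set via bond 1)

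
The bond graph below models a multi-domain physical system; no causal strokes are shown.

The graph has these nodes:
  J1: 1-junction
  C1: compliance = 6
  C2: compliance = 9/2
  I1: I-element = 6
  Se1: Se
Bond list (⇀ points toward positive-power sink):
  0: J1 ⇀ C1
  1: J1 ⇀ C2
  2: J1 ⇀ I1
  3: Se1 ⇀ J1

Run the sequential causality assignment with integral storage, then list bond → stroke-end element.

β3 →J1  (Se1: effort source, stroke at far end)
β0 →J1  (C1 integral (e out))
β1 →J1  (C2 integral (e out))
β2 →I1  (only one flow-in slot at J1)

bond 0 |J1
bond 1 |J1
bond 2 |I1
bond 3 |J1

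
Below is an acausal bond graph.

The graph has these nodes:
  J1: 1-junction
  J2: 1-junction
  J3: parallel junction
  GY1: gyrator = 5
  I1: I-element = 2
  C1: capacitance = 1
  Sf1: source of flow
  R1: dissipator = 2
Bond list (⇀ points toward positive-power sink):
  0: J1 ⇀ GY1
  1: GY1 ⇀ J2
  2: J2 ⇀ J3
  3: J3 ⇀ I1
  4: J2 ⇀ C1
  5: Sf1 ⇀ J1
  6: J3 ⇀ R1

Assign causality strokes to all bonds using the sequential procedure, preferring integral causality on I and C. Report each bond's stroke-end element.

bond 0 →J1
bond 1 →J2
bond 2 →J3
bond 3 →I1
bond 4 →J2
bond 5 →Sf1
bond 6 →R1

bond 5 →Sf1  (Sf1 fixes flow; stroke at Sf1)
bond 0 →J1  (1-jn J1 has f-setter on 5)
bond 1 →J2  (through GY1, causality inverts; strokes same side of GY1)
bond 3 →I1  (I1 outputs flow p/I1)
bond 4 →J2  (prefer integral on C1)
bond 2 →J3  (J2: last free bond brings flow in)
bond 6 →R1  (0-jn J3 has e-setter on 2)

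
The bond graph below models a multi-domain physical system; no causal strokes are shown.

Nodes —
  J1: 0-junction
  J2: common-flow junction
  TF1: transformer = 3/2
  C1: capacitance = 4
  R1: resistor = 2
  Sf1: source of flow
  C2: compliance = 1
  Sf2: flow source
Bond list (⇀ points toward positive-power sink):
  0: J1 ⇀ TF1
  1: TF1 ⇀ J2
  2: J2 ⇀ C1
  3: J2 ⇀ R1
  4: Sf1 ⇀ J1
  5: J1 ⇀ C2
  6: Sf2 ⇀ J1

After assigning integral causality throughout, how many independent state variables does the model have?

2  (C1, C2 all integral)

b4 |Sf1  (Sf1 (Sf) sets flow on bond)
b6 |Sf2  (Sf2 fixes flow; stroke at Sf2)
b2 |J2  (prefer integral on C1)
b5 |J1  (C2: C, integral causality)
b0 |TF1  (J1: bond 5 brought effort, rest push out)
b1 |J2  (through TF1, causality passes straight; one stroke at TF1)
b3 |R1  (J2: last free bond brings flow in)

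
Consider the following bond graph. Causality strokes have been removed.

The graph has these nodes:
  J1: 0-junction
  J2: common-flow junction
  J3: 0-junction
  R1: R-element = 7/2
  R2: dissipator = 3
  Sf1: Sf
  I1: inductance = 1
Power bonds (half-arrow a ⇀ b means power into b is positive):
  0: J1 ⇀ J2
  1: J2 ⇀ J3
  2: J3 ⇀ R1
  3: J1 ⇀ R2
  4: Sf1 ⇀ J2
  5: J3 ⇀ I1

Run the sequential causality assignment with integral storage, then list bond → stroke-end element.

β4 stroke→Sf1  (Sf1 (Sf) sets flow on bond)
β0 stroke→J2  (common-f at J2 fixed by 4)
β1 stroke→J2  (J2: bond 4 brought flow, rest push out)
β3 stroke→J1  (J1: last free bond brings effort in)
β5 stroke→I1  (I1: I, integral causality)
β2 stroke→J3  (closing 0-jn rule on J3)

β0 stroke at J2
β1 stroke at J2
β2 stroke at J3
β3 stroke at J1
β4 stroke at Sf1
β5 stroke at I1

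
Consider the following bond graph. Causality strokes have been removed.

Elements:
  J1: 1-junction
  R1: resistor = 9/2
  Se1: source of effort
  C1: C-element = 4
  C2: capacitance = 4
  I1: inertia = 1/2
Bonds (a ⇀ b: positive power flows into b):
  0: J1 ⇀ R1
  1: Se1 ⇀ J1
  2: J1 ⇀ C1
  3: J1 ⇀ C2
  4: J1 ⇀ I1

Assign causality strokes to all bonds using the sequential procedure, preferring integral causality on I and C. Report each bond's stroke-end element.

β0 →J1
β1 →J1
β2 →J1
β3 →J1
β4 →I1

bond 1 stroke at J1  (Se1 (Se) sets effort on bond)
bond 2 stroke at J1  (prefer integral on C1)
bond 3 stroke at J1  (prefer integral on C2)
bond 4 stroke at I1  (prefer integral on I1)
bond 0 stroke at J1  (J1 flow already set via bond 4)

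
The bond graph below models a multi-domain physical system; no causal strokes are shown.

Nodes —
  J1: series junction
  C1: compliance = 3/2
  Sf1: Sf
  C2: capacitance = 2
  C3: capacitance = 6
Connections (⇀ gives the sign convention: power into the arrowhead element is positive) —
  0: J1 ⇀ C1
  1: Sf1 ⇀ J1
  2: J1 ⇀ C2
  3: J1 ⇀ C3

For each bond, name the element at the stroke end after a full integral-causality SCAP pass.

bond 0 stroke at J1
bond 1 stroke at Sf1
bond 2 stroke at J1
bond 3 stroke at J1

#1 |Sf1  (Sf1: flow source, stroke at near end)
#0 |J1  (1-jn J1 has f-setter on 1)
#2 |J1  (1-jn J1 has f-setter on 1)
#3 |J1  (1-jn J1 has f-setter on 1)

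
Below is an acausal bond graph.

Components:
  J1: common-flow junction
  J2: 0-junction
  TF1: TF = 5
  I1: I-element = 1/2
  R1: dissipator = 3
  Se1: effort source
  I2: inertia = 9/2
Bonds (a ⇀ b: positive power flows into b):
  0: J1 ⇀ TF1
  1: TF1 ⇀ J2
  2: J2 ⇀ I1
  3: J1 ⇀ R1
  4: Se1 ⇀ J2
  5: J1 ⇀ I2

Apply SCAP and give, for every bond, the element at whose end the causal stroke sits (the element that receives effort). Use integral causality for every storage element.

β4 stroke at J2  (Se1 fixes effort; stroke away)
β1 stroke at TF1  (common-e at J2 fixed by 4)
β2 stroke at I1  (common-e at J2 fixed by 4)
β0 stroke at J1  (through TF1, causality passes straight; one stroke at TF1)
β5 stroke at I2  (I2 integral (f out))
β3 stroke at J1  (1-jn J1 has f-setter on 5)

b0 stroke→J1
b1 stroke→TF1
b2 stroke→I1
b3 stroke→J1
b4 stroke→J2
b5 stroke→I2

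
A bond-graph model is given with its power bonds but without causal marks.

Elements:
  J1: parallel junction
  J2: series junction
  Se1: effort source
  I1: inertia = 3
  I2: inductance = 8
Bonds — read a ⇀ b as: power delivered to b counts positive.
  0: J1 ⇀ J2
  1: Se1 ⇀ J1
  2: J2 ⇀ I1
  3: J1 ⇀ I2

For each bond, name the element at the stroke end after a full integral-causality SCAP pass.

#0 |J2
#1 |J1
#2 |I1
#3 |I2

#1 stroke at J1  (Se1 (Se) sets effort on bond)
#0 stroke at J2  (0-jn J1 has e-setter on 1)
#3 stroke at I2  (J1: bond 1 brought effort, rest push out)
#2 stroke at I1  (only one flow-in slot at J2)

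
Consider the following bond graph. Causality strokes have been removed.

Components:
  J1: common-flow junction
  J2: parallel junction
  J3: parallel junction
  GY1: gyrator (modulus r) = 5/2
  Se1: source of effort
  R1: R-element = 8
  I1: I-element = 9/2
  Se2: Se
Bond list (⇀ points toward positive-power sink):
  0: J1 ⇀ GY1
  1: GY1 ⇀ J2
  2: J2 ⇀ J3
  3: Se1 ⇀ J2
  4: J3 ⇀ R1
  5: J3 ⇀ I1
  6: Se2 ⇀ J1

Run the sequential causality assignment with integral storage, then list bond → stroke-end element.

#0 stroke at GY1
#1 stroke at GY1
#2 stroke at J3
#3 stroke at J2
#4 stroke at R1
#5 stroke at I1
#6 stroke at J1

#3 |J2  (Se1: effort source, stroke at far end)
#6 |J1  (source Se2 imposes e)
#0 |GY1  (J1 needs exactly one f-in)
#1 |GY1  (common-e at J2 fixed by 3)
#2 |J3  (J2 effort already set via bond 3)
#4 |R1  (J3: bond 2 brought effort, rest push out)
#5 |I1  (common-e at J3 fixed by 2)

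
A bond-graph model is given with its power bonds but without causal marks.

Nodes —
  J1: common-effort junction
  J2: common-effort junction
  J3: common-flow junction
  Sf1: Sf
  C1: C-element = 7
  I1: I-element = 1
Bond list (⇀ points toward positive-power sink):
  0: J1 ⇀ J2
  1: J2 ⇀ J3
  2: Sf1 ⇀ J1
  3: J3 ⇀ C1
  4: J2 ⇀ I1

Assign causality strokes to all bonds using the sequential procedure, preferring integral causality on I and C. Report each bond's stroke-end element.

β0 |J1
β1 |J2
β2 |Sf1
β3 |J3
β4 |I1

β2 stroke at Sf1  (Sf1 fixes flow; stroke at Sf1)
β0 stroke at J1  (J1: last free bond brings effort in)
β3 stroke at J3  (C1: C, integral causality)
β1 stroke at J2  (J3: last free bond brings flow in)
β4 stroke at I1  (common-e at J2 fixed by 1)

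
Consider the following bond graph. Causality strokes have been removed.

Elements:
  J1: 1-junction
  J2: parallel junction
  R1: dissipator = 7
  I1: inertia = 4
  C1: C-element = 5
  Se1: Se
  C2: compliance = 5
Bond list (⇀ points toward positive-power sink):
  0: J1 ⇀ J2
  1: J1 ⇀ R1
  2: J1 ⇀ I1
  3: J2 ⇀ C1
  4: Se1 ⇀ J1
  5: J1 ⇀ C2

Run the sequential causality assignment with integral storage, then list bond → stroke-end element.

bond 4 |J1  (Se1: effort source, stroke at far end)
bond 2 |I1  (I1 outputs flow p/I1)
bond 0 |J1  (J1 flow already set via bond 2)
bond 1 |J1  (common-f at J1 fixed by 2)
bond 5 |J1  (J1 flow already set via bond 2)
bond 3 |J2  (closing 0-jn rule on J2)

bond 0 |J1
bond 1 |J1
bond 2 |I1
bond 3 |J2
bond 4 |J1
bond 5 |J1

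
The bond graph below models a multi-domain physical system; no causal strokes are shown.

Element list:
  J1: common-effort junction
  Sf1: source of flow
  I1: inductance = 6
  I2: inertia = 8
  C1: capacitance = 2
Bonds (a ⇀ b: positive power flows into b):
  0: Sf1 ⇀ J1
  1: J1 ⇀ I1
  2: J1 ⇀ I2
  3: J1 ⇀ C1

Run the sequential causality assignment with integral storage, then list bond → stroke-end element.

bond 0 →Sf1  (Sf1: flow source, stroke at near end)
bond 1 →I1  (I1 outputs flow p/I1)
bond 2 →I2  (prefer integral on I2)
bond 3 →J1  (only one effort-in slot at J1)

β0 |Sf1
β1 |I1
β2 |I2
β3 |J1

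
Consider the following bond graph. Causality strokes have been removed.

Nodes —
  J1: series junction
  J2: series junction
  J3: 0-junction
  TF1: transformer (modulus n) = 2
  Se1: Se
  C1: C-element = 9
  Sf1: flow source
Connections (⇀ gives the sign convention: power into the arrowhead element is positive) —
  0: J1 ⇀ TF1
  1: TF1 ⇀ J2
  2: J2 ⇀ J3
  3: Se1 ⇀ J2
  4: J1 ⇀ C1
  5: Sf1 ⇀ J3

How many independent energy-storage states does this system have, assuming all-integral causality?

1  (C1 all integral)

β3 |J2  (Se1: effort source, stroke at far end)
β5 |Sf1  (source Sf1 imposes f)
β2 |J3  (J3: last free bond brings effort in)
β1 |J2  (J2 flow already set via bond 2)
β0 |TF1  (TF1: transformer flips bond 1)
β4 |J1  (J1 flow already set via bond 0)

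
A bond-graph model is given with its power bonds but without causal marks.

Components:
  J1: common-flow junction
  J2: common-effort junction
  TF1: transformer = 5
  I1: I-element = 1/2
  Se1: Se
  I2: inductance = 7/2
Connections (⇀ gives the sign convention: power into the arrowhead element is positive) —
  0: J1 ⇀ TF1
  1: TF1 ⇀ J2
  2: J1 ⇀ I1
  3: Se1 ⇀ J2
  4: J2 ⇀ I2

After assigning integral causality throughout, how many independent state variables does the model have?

2  (I1, I2 all integral)

β3 stroke→J2  (Se1 (Se) sets effort on bond)
β1 stroke→TF1  (J2 effort already set via bond 3)
β4 stroke→I2  (J2: bond 3 brought effort, rest push out)
β0 stroke→J1  (TF1 one-in-one-out from 1)
β2 stroke→I1  (J1 needs exactly one f-in)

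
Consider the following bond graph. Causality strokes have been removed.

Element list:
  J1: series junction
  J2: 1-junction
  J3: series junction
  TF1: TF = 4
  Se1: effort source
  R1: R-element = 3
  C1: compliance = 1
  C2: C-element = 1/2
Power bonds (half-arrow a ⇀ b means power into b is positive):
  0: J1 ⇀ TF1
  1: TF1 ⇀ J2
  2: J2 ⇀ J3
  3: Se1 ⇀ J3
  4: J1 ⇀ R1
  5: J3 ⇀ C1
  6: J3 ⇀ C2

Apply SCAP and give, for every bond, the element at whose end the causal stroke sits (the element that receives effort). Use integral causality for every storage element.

β3 stroke at J3  (source Se1 imposes e)
β5 stroke at J3  (C1 outputs effort q/C1)
β6 stroke at J3  (prefer integral on C2)
β2 stroke at J2  (closing 1-jn rule on J3)
β1 stroke at TF1  (J2: last free bond brings flow in)
β0 stroke at J1  (TF1 one-in-one-out from 1)
β4 stroke at R1  (J1 needs exactly one f-in)

b0 →J1
b1 →TF1
b2 →J2
b3 →J3
b4 →R1
b5 →J3
b6 →J3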